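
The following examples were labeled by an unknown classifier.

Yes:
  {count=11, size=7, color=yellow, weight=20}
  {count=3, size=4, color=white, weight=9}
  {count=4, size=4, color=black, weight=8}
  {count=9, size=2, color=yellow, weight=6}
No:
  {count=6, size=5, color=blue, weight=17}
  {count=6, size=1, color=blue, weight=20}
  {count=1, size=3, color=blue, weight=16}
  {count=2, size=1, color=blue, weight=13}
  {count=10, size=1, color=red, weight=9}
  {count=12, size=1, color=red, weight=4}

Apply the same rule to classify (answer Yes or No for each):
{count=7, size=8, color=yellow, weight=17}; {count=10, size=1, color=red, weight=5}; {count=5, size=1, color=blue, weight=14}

The simplest hypothesis consistent with all the labels is: color is yellow OR size = 4.
{count=7, size=8, color=yellow, weight=17}: color is yellow, size = 8 — meets the rule, so Yes. {count=10, size=1, color=red, weight=5}: color is red, size = 1 — lacks this property, so No. {count=5, size=1, color=blue, weight=14}: color is blue, size = 1 — lacks this property, so No.

Yes, No, No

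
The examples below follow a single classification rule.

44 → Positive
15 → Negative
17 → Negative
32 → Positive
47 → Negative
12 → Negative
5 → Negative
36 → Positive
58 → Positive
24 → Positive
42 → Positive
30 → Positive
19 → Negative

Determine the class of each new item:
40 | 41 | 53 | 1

A rule that fits every label: even AND at least 15 — true of each 'Positive' example, false of each 'Negative' one.
40: 40 is even, 40 ≥ 15 — matches, so Positive. 41: 41 is odd, 41 ≥ 15 — doesn't qualify, so Negative. 53: 53 is odd, 53 ≥ 15 — doesn't qualify, so Negative. 1: 1 is odd, 1 < 15 — doesn't qualify, so Negative.

Positive, Negative, Negative, Negative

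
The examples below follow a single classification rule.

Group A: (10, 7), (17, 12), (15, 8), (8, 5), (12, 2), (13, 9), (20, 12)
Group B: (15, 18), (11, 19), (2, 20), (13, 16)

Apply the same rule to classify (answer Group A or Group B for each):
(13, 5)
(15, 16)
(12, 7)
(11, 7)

Group A, Group B, Group A, Group A

The rule appears to be: first > second.
(13, 5) → 13 > 5 → Group A.
(15, 16) → 15 < 16 → Group B.
(12, 7) → 12 > 7 → Group A.
(11, 7) → 11 > 7 → Group A.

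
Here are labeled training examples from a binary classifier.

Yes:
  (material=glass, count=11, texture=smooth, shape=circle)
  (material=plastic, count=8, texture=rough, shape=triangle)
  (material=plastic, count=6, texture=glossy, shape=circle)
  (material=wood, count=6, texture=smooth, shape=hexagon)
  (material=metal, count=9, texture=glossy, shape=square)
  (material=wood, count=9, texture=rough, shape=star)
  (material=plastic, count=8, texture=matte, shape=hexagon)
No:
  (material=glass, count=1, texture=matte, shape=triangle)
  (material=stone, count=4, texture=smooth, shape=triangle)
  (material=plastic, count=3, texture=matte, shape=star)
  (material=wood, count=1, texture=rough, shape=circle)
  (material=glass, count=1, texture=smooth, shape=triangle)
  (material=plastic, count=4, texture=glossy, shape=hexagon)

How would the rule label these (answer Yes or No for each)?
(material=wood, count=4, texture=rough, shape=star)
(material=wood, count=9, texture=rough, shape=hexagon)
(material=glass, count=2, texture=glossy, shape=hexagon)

No, Yes, No

One predicate separates the groups cleanly: count ≥ 6.
(material=wood, count=4, texture=rough, shape=star): No (count = 4). (material=wood, count=9, texture=rough, shape=hexagon): Yes (count = 9). (material=glass, count=2, texture=glossy, shape=hexagon): No (count = 2).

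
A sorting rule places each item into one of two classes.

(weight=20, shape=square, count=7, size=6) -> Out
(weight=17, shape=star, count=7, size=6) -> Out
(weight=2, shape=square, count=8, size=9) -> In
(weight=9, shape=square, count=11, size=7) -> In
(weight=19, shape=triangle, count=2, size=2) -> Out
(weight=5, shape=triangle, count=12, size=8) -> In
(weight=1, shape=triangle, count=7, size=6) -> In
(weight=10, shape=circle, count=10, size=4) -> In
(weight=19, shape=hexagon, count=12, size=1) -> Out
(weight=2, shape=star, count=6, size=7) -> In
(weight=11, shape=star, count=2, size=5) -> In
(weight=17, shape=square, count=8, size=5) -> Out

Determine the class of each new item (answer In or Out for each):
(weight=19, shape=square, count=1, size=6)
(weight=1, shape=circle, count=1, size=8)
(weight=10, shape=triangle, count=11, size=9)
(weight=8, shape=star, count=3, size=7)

The simplest hypothesis consistent with all the labels is: weight ≤ 11.

Out, In, In, In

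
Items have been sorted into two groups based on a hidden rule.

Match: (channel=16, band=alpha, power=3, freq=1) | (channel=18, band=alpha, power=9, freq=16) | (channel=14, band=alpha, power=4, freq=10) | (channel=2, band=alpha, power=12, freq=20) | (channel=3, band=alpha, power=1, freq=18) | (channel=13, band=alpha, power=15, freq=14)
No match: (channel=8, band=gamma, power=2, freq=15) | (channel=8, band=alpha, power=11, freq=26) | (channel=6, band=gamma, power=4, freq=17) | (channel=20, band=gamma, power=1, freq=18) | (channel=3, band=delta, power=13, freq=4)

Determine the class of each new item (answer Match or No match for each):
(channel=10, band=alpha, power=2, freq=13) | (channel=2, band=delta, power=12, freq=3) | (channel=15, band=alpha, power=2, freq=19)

The distinguishing property — band is alpha AND freq ≤ 20 — holds for all the 'Match' cases and none of the 'No match' cases.

Match, No match, Match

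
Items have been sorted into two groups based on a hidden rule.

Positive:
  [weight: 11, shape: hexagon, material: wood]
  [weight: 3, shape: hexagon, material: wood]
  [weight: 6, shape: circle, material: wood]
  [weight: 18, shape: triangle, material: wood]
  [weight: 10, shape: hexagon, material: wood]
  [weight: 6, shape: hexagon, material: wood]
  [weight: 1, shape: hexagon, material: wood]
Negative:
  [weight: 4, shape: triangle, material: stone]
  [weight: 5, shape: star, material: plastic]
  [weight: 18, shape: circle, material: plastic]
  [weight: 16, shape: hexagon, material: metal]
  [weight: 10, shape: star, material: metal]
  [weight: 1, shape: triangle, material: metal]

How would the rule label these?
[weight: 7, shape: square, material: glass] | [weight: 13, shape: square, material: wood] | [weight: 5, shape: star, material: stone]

Negative, Positive, Negative

Looking at the examples, the only property every 'Positive' case has and every 'Negative' case lacks is: material is wood.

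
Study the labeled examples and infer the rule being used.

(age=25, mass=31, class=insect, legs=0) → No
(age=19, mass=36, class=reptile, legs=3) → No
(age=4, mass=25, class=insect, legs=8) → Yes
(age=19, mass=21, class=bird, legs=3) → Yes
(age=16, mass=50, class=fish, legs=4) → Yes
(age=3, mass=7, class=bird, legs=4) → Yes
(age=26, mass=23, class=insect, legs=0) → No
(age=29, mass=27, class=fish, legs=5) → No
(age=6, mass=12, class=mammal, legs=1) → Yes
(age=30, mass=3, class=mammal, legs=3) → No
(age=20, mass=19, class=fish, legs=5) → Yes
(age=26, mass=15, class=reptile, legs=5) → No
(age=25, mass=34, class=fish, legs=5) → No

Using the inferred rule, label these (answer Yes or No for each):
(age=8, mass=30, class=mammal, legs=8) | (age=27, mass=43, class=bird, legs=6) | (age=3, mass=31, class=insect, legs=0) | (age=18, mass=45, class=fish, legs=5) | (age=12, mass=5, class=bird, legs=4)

A rule that fits every label: age ≤ 20 AND mass ≠ 36 — true of each 'Yes' example, false of each 'No' one.
(age=8, mass=30, class=mammal, legs=8) → age = 8, mass = 30 → Yes. (age=27, mass=43, class=bird, legs=6) → age = 27, mass = 43 → No. (age=3, mass=31, class=insect, legs=0) → age = 3, mass = 31 → Yes. (age=18, mass=45, class=fish, legs=5) → age = 18, mass = 45 → Yes. (age=12, mass=5, class=bird, legs=4) → age = 12, mass = 5 → Yes.

Yes, No, Yes, Yes, Yes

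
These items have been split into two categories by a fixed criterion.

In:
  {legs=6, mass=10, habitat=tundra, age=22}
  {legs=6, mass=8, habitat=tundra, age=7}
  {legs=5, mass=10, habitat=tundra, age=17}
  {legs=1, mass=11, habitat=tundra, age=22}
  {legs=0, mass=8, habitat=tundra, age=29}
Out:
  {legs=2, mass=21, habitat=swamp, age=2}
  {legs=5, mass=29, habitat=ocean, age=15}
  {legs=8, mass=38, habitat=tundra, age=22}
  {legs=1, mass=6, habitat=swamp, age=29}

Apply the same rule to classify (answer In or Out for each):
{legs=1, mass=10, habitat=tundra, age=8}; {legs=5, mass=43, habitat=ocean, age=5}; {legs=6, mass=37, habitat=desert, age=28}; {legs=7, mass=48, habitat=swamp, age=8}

The simplest hypothesis consistent with all the labels is: habitat is tundra AND legs ≤ 6.
In: {legs=1, mass=10, habitat=tundra, age=8}, since habitat is tundra, legs = 1. Out: {legs=5, mass=43, habitat=ocean, age=5}, since habitat is ocean, legs = 5. Out: {legs=6, mass=37, habitat=desert, age=28}, since habitat is desert, legs = 6. Out: {legs=7, mass=48, habitat=swamp, age=8}, since habitat is swamp, legs = 7.

In, Out, Out, Out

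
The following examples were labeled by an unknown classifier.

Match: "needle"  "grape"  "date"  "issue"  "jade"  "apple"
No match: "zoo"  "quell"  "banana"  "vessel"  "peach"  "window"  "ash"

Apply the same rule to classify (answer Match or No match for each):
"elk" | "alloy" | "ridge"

The distinguishing property — ends with 'e' — holds for all the 'Match' cases and none of the 'No match' cases.
"elk": ends with 'k', lacks this property → No match.
"alloy": ends with 'y', lacks this property → No match.
"ridge": ends with 'e', passes → Match.

No match, No match, Match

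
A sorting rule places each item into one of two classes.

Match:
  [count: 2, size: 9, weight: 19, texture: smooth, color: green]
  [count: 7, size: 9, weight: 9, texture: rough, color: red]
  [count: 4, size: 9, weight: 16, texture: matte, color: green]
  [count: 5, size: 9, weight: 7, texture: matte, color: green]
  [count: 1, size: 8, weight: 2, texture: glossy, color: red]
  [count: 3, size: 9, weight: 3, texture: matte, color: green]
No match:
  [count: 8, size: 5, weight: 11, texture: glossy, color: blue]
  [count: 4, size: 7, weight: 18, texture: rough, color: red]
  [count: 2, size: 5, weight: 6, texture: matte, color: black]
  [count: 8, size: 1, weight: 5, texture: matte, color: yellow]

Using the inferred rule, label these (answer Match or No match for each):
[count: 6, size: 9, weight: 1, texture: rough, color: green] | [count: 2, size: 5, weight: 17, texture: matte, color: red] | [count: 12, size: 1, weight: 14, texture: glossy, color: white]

'Match' ⟺ size ≥ 8.
[count: 6, size: 9, weight: 1, texture: rough, color: green]: size = 9, satisfies this → Match.
[count: 2, size: 5, weight: 17, texture: matte, color: red]: size = 5, doesn't match → No match.
[count: 12, size: 1, weight: 14, texture: glossy, color: white]: size = 1, doesn't match → No match.

Match, No match, No match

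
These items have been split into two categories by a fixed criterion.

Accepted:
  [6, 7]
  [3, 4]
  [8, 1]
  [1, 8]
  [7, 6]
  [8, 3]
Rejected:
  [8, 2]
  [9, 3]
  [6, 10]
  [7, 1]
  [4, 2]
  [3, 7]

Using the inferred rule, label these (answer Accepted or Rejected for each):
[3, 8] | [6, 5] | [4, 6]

Accepted, Accepted, Rejected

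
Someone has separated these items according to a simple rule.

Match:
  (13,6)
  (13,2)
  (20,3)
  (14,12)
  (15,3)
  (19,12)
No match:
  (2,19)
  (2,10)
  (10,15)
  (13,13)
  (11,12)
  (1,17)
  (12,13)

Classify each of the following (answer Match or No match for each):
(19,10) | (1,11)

Match, No match

The distinguishing property — first > second — holds for all the 'Match' cases and none of the 'No match' cases.
(19,10): 19 > 10, checks out → Match. (1,11): 1 < 11, does not pass → No match.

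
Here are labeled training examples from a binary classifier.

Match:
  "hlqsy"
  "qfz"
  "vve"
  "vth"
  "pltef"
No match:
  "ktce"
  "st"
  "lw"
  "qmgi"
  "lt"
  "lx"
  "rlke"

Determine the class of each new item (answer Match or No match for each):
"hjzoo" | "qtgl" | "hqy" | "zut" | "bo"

Match, No match, Match, Match, No match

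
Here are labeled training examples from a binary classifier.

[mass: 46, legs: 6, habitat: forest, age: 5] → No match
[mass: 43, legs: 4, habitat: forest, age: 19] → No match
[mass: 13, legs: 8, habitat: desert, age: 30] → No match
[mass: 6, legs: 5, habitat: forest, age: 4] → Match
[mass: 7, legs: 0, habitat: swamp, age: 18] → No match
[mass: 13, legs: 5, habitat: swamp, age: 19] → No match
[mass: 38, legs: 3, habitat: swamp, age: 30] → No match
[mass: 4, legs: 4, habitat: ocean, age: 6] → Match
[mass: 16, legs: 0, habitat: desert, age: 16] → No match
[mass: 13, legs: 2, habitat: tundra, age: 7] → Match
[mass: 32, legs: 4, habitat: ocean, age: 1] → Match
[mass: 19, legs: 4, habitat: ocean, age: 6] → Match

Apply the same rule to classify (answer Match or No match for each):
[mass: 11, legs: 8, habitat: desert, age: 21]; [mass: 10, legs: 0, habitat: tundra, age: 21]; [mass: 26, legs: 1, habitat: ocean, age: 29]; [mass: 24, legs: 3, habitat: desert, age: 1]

No match, No match, No match, Match

The simplest hypothesis consistent with all the labels is: legs ≤ 5 AND age ≤ 7.
[mass: 11, legs: 8, habitat: desert, age: 21] — legs = 8, age = 21, hence No match.
[mass: 10, legs: 0, habitat: tundra, age: 21] — legs = 0, age = 21, hence No match.
[mass: 26, legs: 1, habitat: ocean, age: 29] — legs = 1, age = 29, hence No match.
[mass: 24, legs: 3, habitat: desert, age: 1] — legs = 3, age = 1, hence Match.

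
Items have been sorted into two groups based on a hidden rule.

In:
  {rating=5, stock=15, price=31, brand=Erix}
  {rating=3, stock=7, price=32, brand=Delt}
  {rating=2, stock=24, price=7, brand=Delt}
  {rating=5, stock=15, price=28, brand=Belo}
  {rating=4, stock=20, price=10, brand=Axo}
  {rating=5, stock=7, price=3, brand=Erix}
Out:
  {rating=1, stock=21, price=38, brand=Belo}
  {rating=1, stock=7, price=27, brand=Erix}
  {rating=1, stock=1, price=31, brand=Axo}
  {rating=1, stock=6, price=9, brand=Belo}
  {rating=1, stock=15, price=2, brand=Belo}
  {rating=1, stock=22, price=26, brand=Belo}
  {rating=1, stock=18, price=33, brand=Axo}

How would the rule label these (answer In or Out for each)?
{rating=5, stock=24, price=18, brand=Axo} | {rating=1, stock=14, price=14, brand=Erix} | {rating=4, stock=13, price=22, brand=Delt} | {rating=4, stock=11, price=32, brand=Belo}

In, Out, In, In

All 'In' examples share one property — rating ≥ 2 — and every 'Out' example lacks it.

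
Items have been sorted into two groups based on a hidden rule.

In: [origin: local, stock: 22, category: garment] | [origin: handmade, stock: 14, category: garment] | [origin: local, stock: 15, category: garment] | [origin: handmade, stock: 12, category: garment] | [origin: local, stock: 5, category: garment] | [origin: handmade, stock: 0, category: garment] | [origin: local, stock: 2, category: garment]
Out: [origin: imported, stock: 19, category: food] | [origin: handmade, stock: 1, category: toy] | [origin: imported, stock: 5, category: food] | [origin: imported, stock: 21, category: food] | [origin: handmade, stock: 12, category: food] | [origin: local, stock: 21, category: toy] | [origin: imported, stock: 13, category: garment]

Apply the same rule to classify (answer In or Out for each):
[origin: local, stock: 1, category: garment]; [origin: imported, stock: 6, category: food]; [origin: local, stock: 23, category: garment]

In, Out, In

All 'In' examples share one property — category is garment AND stock ≠ 13 — and every 'Out' example lacks it.
In: [origin: local, stock: 1, category: garment], since category is garment, stock = 1. Out: [origin: imported, stock: 6, category: food], since category is food, stock = 6. In: [origin: local, stock: 23, category: garment], since category is garment, stock = 23.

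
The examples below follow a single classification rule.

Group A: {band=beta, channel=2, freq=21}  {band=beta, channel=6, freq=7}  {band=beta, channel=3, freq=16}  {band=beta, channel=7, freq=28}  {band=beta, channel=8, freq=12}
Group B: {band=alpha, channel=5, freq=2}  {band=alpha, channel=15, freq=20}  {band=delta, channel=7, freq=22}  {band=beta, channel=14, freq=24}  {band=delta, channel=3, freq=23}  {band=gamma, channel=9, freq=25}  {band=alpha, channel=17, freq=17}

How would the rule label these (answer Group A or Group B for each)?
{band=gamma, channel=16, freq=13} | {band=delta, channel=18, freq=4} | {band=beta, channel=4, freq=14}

The common property of the 'Group A' items is: band is beta AND channel ≤ 8. No 'Group B' item has it.
{band=gamma, channel=16, freq=13} → band is gamma, channel = 16 → Group B.
{band=delta, channel=18, freq=4} → band is delta, channel = 18 → Group B.
{band=beta, channel=4, freq=14} → band is beta, channel = 4 → Group A.

Group B, Group B, Group A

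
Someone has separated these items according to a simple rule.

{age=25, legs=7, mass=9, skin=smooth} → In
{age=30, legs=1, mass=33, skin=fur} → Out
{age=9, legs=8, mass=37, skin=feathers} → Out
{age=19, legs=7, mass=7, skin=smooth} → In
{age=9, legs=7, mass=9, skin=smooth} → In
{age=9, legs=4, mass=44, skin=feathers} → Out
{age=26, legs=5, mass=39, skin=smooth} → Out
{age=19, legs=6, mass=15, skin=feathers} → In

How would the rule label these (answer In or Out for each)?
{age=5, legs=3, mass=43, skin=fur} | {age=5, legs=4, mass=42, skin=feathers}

A rule that fits every label: mass ≤ 15 — true of each 'In' example, false of each 'Out' one.
{age=5, legs=3, mass=43, skin=fur}: Out (mass = 43). {age=5, legs=4, mass=42, skin=feathers}: Out (mass = 42).

Out, Out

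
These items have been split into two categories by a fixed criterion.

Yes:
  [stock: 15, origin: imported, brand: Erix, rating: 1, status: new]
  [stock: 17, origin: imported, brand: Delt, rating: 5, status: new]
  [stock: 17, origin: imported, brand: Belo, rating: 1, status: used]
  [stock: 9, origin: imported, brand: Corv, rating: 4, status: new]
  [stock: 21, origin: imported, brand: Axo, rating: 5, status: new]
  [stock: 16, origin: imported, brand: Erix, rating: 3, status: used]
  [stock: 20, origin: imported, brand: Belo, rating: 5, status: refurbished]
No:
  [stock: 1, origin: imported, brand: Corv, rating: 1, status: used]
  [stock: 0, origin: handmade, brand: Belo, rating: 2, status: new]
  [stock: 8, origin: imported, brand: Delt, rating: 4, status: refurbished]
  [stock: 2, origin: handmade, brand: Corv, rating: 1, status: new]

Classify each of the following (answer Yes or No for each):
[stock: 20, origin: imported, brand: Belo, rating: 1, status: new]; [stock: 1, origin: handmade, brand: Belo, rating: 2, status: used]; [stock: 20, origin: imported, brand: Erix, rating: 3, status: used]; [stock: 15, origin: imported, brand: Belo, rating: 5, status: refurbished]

Yes, No, Yes, Yes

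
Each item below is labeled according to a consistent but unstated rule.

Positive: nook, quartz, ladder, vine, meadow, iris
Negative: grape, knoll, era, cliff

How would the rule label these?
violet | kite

Positive, Positive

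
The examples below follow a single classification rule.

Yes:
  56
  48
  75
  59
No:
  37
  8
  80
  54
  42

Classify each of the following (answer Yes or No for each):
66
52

Every 'Yes' example satisfies: digit sum ≥ 11. None of the 'No' examples do.
66: digit sum 6+6 = 12 — fits, so Yes.
52: digit sum 5+2 = 7 — doesn't match, so No.

Yes, No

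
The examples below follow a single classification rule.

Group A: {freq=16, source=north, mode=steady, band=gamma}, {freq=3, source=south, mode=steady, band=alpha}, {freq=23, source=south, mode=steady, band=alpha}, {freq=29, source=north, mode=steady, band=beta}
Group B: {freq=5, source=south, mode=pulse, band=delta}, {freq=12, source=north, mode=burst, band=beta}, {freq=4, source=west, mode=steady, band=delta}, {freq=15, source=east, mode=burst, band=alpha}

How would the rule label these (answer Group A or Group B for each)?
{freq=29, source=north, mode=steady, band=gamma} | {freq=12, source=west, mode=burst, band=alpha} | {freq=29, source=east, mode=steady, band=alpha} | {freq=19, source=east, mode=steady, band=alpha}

Group A, Group B, Group A, Group A

Every 'Group A' example satisfies: mode is steady AND freq ≠ 4. None of the 'Group B' examples do.
Group A: {freq=29, source=north, mode=steady, band=gamma}, since mode is steady, freq = 29. Group B: {freq=12, source=west, mode=burst, band=alpha}, since mode is burst, freq = 12. Group A: {freq=29, source=east, mode=steady, band=alpha}, since mode is steady, freq = 29. Group A: {freq=19, source=east, mode=steady, band=alpha}, since mode is steady, freq = 19.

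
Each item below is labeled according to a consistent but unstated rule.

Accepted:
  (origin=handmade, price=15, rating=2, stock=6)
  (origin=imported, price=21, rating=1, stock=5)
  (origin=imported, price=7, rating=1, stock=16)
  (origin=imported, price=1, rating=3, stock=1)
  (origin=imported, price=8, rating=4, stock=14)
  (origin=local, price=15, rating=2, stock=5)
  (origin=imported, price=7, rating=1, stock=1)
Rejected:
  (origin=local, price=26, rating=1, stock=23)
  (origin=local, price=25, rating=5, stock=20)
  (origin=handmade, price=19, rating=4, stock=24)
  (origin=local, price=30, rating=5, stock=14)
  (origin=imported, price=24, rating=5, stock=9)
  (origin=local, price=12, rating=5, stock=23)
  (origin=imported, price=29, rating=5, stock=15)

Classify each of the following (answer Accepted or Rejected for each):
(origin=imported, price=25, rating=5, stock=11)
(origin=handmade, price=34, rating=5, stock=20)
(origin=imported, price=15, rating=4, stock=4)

Rejected, Rejected, Accepted

The simplest hypothesis consistent with all the labels is: price ≤ 21 AND stock ≤ 16.
Rejected: (origin=imported, price=25, rating=5, stock=11), since price = 25, stock = 11.
Rejected: (origin=handmade, price=34, rating=5, stock=20), since price = 34, stock = 20.
Accepted: (origin=imported, price=15, rating=4, stock=4), since price = 15, stock = 4.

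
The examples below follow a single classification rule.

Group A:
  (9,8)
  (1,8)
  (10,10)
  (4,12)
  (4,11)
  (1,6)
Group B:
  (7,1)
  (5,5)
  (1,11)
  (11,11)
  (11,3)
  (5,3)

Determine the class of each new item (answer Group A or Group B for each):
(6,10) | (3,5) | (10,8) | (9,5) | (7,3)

Looking at the examples, the only property every 'Group A' case has and every 'Group B' case lacks is: product is even.
(6,10): 6·10 = 60 — passes, so Group A. (3,5): 3·5 = 15 — fails the rule, so Group B. (10,8): 10·8 = 80 — passes, so Group A. (9,5): 9·5 = 45 — fails the rule, so Group B. (7,3): 7·3 = 21 — fails the rule, so Group B.

Group A, Group B, Group A, Group B, Group B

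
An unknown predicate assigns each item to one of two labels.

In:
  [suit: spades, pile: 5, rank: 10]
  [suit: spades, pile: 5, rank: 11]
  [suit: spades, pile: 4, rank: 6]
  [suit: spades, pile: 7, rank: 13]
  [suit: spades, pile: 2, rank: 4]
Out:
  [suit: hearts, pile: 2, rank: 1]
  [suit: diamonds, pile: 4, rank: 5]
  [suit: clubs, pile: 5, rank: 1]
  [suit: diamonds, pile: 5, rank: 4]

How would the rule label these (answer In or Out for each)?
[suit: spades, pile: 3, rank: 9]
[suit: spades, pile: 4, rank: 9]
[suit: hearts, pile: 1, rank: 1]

In, In, Out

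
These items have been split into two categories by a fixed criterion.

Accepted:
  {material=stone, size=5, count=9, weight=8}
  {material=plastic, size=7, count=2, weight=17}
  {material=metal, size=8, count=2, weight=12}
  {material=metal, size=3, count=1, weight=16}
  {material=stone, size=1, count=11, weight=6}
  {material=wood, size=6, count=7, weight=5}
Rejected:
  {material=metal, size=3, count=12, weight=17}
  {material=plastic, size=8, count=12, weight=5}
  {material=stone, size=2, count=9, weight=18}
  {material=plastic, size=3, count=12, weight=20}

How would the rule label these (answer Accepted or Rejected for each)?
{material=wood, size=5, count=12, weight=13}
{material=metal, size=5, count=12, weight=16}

Rejected, Rejected

The common property of the 'Accepted' items is: weight ≤ 17 AND count ≤ 11. No 'Rejected' item has it.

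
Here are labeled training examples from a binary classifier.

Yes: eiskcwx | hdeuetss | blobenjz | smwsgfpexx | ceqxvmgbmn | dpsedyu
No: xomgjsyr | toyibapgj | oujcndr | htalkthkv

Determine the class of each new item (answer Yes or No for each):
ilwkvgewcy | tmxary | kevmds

Yes, No, Yes

The pattern is that an item is 'Yes' exactly when: contains 'e'.
ilwkvgewcy — has 'e', hence Yes.
tmxary — no 'e', hence No.
kevmds — has 'e', hence Yes.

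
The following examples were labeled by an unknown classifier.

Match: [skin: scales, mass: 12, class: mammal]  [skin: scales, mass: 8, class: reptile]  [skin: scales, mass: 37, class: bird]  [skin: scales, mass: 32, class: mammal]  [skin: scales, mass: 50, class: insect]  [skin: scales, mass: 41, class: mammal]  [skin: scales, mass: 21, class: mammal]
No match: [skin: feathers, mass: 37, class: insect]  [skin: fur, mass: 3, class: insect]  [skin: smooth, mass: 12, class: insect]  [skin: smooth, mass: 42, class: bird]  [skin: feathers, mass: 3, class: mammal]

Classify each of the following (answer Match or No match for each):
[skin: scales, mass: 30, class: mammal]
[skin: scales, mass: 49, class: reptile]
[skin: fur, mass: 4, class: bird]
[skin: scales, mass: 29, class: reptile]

Comparing the two groups points to one rule — skin is scales.
[skin: scales, mass: 30, class: mammal] → skin is scales → Match. [skin: scales, mass: 49, class: reptile] → skin is scales → Match. [skin: fur, mass: 4, class: bird] → skin is fur → No match. [skin: scales, mass: 29, class: reptile] → skin is scales → Match.

Match, Match, No match, Match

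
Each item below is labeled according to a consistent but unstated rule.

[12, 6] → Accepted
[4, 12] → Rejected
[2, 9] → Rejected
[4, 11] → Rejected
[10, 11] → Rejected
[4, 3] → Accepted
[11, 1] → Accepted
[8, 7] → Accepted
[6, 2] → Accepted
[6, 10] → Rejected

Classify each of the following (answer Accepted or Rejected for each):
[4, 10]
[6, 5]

The rule appears to be: first > second.
[4, 10] → 4 < 10 → Rejected. [6, 5] → 6 > 5 → Accepted.

Rejected, Accepted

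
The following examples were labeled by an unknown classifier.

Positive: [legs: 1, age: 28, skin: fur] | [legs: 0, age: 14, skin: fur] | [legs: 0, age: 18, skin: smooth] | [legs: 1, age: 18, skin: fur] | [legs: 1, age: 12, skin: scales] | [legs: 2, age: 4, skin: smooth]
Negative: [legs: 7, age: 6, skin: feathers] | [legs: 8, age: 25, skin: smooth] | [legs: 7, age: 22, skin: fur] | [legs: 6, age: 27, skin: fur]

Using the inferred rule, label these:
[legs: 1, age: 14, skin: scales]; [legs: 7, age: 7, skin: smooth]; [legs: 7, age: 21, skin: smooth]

Positive, Negative, Negative

The rule appears to be: legs ≤ 2.
[legs: 1, age: 14, skin: scales]: Positive (legs = 1). [legs: 7, age: 7, skin: smooth]: Negative (legs = 7). [legs: 7, age: 21, skin: smooth]: Negative (legs = 7).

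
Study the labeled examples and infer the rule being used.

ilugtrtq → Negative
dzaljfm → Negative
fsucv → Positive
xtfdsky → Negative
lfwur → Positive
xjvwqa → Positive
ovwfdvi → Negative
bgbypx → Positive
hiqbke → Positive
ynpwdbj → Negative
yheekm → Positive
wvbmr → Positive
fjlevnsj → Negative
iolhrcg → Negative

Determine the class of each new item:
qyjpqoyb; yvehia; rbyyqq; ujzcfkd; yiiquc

Negative, Positive, Positive, Negative, Positive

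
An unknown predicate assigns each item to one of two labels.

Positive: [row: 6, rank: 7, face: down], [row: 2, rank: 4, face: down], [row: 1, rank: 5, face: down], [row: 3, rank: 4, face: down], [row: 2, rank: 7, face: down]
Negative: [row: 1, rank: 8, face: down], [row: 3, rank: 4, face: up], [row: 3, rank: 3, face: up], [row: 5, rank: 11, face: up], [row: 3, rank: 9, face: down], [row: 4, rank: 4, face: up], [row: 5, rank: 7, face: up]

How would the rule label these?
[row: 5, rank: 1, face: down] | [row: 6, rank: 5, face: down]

Positive, Positive

Every 'Positive' example satisfies: face is down AND rank ≤ 7. None of the 'Negative' examples do.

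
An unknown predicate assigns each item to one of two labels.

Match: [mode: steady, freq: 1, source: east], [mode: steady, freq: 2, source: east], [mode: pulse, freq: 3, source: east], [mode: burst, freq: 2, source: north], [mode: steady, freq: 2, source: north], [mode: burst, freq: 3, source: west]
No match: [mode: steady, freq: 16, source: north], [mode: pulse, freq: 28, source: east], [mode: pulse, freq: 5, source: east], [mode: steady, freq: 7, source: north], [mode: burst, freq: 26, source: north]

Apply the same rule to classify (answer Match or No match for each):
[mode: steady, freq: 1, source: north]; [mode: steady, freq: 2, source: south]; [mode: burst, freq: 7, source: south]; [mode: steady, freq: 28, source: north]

Match, Match, No match, No match

One predicate separates the groups cleanly: freq ≤ 3.
[mode: steady, freq: 1, source: north]: freq = 1, satisfies this → Match.
[mode: steady, freq: 2, source: south]: freq = 2, satisfies this → Match.
[mode: burst, freq: 7, source: south]: freq = 7, doesn't match → No match.
[mode: steady, freq: 28, source: north]: freq = 28, doesn't match → No match.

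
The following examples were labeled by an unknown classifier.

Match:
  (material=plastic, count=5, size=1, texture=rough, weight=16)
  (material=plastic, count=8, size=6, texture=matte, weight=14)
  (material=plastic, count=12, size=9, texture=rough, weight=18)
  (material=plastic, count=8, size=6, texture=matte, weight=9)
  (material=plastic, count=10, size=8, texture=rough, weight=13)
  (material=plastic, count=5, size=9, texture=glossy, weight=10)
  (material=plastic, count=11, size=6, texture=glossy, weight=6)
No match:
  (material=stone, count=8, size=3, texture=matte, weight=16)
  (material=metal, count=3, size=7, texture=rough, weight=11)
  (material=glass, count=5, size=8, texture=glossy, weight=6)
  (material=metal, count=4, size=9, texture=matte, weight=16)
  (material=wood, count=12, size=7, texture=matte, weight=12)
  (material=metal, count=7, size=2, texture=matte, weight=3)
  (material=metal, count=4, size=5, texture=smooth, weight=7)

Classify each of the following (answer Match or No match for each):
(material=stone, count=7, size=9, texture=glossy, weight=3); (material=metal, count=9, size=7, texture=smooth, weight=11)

No match, No match

The rule appears to be: material is plastic.
(material=stone, count=7, size=9, texture=glossy, weight=3) → material is stone → No match.
(material=metal, count=9, size=7, texture=smooth, weight=11) → material is metal → No match.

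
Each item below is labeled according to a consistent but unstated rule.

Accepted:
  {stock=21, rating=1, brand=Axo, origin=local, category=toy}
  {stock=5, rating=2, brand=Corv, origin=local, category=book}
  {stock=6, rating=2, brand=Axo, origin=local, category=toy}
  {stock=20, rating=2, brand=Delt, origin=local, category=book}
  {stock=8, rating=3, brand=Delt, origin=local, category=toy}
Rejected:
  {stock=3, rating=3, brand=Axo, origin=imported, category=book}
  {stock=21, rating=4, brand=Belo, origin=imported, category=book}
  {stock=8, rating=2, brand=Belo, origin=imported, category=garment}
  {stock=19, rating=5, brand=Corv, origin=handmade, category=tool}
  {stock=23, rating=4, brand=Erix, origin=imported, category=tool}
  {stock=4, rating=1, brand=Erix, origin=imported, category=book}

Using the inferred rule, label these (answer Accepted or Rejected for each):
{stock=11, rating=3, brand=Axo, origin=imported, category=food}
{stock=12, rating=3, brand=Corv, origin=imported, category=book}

Rejected, Rejected

Comparing the two groups points to one rule — origin is local.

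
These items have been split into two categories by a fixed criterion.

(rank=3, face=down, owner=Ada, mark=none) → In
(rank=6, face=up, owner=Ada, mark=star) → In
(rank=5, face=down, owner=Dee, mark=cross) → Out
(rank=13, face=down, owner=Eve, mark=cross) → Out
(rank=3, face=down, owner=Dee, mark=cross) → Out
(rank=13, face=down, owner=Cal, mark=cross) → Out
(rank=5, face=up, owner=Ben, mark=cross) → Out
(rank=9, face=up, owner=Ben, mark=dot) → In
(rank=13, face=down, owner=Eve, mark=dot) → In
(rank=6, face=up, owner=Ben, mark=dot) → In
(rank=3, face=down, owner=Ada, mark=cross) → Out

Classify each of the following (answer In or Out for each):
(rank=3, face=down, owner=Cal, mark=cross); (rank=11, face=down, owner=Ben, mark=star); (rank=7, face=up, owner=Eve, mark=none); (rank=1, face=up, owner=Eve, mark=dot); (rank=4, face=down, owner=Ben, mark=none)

The classifier is using: mark is not cross.
(rank=3, face=down, owner=Cal, mark=cross): mark is cross — does not satisfy this, so Out.
(rank=11, face=down, owner=Ben, mark=star): mark is star — fits, so In.
(rank=7, face=up, owner=Eve, mark=none): mark is none — fits, so In.
(rank=1, face=up, owner=Eve, mark=dot): mark is dot — fits, so In.
(rank=4, face=down, owner=Ben, mark=none): mark is none — fits, so In.

Out, In, In, In, In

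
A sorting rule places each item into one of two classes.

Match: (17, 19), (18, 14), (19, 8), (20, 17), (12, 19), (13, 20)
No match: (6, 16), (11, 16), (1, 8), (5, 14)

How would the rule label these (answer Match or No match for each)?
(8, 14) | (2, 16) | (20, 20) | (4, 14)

Every 'Match' example satisfies: first ≥ 12. None of the 'No match' examples do.
(8, 14) — first 8, hence No match. (2, 16) — first 2, hence No match. (20, 20) — first 20, hence Match. (4, 14) — first 4, hence No match.

No match, No match, Match, No match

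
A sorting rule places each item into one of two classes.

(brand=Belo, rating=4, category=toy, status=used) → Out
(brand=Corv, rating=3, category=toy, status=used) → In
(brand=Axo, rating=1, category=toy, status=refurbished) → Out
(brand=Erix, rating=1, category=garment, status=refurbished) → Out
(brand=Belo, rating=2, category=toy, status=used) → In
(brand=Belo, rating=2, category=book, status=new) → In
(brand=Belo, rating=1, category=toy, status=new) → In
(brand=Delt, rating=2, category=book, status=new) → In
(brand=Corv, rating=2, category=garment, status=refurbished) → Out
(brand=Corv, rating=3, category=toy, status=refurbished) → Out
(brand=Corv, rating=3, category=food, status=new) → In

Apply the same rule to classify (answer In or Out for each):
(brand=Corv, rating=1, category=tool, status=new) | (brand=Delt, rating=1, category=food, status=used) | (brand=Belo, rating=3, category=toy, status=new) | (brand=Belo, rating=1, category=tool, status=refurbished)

The simplest hypothesis consistent with all the labels is: status is not refurbished AND rating ≤ 3.

In, In, In, Out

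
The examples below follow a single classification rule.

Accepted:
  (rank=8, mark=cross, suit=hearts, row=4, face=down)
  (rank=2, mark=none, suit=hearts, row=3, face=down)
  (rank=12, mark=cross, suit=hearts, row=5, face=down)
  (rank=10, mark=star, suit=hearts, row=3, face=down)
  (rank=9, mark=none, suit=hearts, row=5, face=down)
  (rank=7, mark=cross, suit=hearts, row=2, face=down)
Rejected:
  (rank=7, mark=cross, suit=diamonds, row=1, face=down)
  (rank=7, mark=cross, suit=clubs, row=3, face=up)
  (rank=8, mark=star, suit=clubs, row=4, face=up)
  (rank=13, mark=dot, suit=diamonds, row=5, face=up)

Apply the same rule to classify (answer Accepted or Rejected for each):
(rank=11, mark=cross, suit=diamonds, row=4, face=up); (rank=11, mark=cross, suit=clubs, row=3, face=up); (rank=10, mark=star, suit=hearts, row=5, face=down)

Rejected, Rejected, Accepted

The simplest hypothesis consistent with all the labels is: suit is hearts.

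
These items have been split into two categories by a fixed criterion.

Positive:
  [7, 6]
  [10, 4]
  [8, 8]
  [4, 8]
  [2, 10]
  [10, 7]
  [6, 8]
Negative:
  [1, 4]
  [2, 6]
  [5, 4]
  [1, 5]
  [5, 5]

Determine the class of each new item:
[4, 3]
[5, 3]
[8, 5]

Negative, Negative, Positive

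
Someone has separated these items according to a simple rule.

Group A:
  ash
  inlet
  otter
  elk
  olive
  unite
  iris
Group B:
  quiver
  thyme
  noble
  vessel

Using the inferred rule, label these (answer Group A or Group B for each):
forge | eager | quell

One predicate separates the groups cleanly: starts with a vowel.
forge — starts with 'f', hence Group B. eager — starts with 'e', hence Group A. quell — starts with 'q', hence Group B.

Group B, Group A, Group B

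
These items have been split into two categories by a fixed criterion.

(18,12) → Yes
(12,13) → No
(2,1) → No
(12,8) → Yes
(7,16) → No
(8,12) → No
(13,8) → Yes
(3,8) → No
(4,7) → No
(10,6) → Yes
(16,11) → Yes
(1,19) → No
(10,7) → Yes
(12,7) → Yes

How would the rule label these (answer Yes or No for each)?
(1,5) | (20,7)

No, Yes

The classifier is using: first > second AND sum ≥ 11.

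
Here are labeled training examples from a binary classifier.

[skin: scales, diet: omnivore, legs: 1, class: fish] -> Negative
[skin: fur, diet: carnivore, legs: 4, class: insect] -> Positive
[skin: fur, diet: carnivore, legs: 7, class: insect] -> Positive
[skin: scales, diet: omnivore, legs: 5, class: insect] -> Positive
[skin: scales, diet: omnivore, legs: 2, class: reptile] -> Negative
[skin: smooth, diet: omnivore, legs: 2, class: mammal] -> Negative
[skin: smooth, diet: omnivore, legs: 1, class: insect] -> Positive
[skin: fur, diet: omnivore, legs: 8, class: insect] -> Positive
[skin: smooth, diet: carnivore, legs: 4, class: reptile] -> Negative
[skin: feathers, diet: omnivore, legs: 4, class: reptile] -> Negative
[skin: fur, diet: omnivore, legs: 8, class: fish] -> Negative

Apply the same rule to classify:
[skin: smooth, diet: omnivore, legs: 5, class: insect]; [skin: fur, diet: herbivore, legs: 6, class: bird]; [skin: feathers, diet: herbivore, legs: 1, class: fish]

The distinguishing property — class is insect — holds for all the 'Positive' cases and none of the 'Negative' cases.

Positive, Negative, Negative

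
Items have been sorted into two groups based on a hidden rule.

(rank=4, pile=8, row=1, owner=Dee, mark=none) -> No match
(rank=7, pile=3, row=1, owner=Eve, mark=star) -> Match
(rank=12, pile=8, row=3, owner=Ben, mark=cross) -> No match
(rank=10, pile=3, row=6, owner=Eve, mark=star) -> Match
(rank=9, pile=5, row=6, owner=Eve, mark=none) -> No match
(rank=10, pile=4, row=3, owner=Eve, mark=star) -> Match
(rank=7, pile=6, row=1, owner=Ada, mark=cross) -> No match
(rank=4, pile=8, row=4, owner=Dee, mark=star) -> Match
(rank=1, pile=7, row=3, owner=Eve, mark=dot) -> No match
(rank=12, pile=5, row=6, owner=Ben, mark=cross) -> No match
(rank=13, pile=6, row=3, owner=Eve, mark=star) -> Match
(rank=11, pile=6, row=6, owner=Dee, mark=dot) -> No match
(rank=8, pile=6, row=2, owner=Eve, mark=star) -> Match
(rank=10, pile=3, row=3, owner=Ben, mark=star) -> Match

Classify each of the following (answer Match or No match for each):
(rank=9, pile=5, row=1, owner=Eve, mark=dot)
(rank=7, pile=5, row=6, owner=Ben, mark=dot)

The rule appears to be: mark is star.
(rank=9, pile=5, row=1, owner=Eve, mark=dot): mark is dot — lacks this property, so No match.
(rank=7, pile=5, row=6, owner=Ben, mark=dot): mark is dot — lacks this property, so No match.

No match, No match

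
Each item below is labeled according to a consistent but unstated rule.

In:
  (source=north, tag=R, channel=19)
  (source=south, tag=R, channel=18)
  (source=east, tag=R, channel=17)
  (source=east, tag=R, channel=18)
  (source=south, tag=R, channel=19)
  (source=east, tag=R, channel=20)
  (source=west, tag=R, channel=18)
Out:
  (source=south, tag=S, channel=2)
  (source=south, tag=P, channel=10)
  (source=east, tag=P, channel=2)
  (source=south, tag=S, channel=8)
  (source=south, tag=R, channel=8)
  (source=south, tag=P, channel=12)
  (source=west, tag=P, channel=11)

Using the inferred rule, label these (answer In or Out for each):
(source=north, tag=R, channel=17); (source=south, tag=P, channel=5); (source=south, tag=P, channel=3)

In, Out, Out

The distinguishing property — channel ≥ 17 — holds for all the 'In' cases and none of the 'Out' cases.
(source=north, tag=R, channel=17): channel = 17, qualifies → In.
(source=south, tag=P, channel=5): channel = 5, doesn't qualify → Out.
(source=south, tag=P, channel=3): channel = 3, doesn't qualify → Out.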